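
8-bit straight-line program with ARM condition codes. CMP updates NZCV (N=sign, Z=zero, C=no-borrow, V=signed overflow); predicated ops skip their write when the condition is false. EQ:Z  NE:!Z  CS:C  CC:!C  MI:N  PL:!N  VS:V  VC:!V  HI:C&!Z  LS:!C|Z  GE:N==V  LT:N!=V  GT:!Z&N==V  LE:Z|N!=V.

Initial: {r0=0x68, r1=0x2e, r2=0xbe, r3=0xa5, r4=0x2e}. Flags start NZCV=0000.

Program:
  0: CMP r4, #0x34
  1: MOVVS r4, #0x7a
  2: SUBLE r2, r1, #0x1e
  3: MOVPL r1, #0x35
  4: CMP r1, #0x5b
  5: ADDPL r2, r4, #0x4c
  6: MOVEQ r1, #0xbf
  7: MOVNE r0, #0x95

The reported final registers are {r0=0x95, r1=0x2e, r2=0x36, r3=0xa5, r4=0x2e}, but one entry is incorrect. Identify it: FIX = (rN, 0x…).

FIX = (r2, 0x10)

[0] flags=1000 → (cmp)
[1] flags=1000 VS?F → skip
[2] flags=1000 LE?T → r2=0x10
[3] flags=1000 PL?F → skip
[4] flags=1000 → (cmp)
[5] flags=1000 PL?F → skip
[6] flags=1000 EQ?F → skip
[7] flags=1000 NE?T → r0=0x95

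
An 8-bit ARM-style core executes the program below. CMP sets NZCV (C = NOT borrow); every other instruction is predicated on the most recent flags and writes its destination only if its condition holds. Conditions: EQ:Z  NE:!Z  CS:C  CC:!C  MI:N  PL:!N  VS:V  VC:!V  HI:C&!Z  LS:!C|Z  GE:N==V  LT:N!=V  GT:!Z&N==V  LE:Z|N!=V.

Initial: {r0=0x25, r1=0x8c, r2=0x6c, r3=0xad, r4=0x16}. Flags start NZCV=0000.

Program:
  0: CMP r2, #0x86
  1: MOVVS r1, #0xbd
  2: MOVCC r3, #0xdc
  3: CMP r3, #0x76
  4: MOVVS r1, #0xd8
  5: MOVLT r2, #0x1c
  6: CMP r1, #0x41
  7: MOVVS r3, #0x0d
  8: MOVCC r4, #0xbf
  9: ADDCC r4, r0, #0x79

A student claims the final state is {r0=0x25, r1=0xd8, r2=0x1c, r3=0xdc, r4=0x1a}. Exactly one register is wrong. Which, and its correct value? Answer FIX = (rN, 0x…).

0: ✓ CMP  NZCV=1001
1: ✓ MOVVS  r1←0xbd
2: ✓ MOVCC  r3←0xdc
3: ✓ CMP  NZCV=0011
4: ✓ MOVVS  r1←0xd8
5: ✓ MOVLT  r2←0x1c
6: ✓ CMP  NZCV=1010
7: · MOVVS
8: · MOVCC
9: · ADDCC

FIX = (r4, 0x16)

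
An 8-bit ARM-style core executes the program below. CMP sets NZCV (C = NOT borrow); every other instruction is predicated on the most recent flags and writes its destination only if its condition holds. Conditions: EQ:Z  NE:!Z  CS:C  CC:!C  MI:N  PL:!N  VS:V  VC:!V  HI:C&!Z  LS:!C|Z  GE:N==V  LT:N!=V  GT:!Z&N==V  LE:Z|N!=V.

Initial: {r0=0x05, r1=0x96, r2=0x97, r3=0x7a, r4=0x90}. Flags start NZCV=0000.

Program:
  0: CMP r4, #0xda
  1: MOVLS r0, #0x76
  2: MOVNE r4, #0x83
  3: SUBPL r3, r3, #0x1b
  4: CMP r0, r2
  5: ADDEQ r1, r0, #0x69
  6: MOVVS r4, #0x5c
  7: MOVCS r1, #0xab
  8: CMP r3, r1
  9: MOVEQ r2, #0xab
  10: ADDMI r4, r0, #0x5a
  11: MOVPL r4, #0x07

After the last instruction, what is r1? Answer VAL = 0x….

VAL = 0x96

0: ✓ CMP  NZCV=1000
1: ✓ MOVLS  r0←0x76
2: ✓ MOVNE  r4←0x83
3: · SUBPL
4: ✓ CMP  NZCV=1001
5: · ADDEQ
6: ✓ MOVVS  r4←0x5c
7: · MOVCS
8: ✓ CMP  NZCV=1001
9: · MOVEQ
10: ✓ ADDMI  r4←0xd0
11: · MOVPL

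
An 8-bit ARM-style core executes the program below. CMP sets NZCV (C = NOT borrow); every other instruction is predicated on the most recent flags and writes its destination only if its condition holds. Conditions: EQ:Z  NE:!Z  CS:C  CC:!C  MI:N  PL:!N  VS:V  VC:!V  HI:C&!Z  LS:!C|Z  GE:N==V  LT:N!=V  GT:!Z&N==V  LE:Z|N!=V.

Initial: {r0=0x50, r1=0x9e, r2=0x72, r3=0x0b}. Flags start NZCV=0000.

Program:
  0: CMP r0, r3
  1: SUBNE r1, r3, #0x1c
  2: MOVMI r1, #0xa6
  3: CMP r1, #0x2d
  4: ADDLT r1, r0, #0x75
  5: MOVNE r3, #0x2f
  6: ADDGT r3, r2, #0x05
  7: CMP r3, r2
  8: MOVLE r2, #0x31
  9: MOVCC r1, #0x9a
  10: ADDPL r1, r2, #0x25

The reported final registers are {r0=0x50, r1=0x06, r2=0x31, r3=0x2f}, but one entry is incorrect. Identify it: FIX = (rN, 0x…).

FIX = (r1, 0x9a)

0: ✓ CMP  NZCV=0010
1: ✓ SUBNE  r1←0xef
2: · MOVMI
3: ✓ CMP  NZCV=1010
4: ✓ ADDLT  r1←0xc5
5: ✓ MOVNE  r3←0x2f
6: · ADDGT
7: ✓ CMP  NZCV=1000
8: ✓ MOVLE  r2←0x31
9: ✓ MOVCC  r1←0x9a
10: · ADDPL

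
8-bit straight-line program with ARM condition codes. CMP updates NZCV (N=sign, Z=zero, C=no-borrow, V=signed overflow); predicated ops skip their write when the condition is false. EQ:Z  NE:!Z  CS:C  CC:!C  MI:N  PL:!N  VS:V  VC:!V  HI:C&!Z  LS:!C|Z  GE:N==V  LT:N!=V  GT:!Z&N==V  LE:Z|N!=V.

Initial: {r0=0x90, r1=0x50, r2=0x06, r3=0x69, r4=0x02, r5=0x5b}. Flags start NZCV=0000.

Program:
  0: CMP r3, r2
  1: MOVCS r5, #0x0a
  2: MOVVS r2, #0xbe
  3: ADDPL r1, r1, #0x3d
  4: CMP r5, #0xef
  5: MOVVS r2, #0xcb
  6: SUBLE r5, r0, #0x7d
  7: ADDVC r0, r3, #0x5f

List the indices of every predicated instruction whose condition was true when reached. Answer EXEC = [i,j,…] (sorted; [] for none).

0: ✓ CMP  NZCV=0010
1: ✓ MOVCS  r5←0x0a
2: · MOVVS
3: ✓ ADDPL  r1←0x8d
4: ✓ CMP  NZCV=0000
5: · MOVVS
6: · SUBLE
7: ✓ ADDVC  r0←0xc8

EXEC = [1,3,7]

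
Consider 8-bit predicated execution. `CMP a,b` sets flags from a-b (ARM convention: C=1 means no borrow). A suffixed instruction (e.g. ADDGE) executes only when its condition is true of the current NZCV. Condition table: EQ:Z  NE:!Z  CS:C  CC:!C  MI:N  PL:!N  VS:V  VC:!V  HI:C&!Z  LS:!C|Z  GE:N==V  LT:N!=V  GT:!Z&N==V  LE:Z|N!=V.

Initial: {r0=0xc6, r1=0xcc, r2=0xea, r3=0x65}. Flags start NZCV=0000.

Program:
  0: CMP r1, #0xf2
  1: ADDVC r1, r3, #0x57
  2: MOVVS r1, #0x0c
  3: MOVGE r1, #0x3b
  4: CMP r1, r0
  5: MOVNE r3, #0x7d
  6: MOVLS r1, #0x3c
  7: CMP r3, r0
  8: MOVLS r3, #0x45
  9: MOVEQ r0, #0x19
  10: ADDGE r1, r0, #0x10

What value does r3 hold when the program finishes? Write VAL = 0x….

VAL = 0x45

[0] flags=1000 → (cmp)
[1] flags=1000 VC?T → r1=0xbc
[2] flags=1000 VS?F → skip
[3] flags=1000 GE?F → skip
[4] flags=1000 → (cmp)
[5] flags=1000 NE?T → r3=0x7d
[6] flags=1000 LS?T → r1=0x3c
[7] flags=1001 → (cmp)
[8] flags=1001 LS?T → r3=0x45
[9] flags=1001 EQ?F → skip
[10] flags=1001 GE?T → r1=0xd6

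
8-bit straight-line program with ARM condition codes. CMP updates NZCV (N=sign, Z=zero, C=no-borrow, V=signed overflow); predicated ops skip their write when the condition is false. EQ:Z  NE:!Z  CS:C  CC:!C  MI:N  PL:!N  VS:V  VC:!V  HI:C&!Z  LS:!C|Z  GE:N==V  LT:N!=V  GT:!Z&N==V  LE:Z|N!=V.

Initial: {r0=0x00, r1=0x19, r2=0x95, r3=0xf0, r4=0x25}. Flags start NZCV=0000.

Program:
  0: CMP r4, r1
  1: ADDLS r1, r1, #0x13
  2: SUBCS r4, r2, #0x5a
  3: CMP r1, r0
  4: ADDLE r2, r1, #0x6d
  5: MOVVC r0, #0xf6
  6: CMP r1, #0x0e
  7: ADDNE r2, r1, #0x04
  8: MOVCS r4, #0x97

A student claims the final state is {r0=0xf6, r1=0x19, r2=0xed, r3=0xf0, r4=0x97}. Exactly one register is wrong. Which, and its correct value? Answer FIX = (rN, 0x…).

0: ✓ CMP  NZCV=0010
1: · ADDLS
2: ✓ SUBCS  r4←0x3b
3: ✓ CMP  NZCV=0010
4: · ADDLE
5: ✓ MOVVC  r0←0xf6
6: ✓ CMP  NZCV=0010
7: ✓ ADDNE  r2←0x1d
8: ✓ MOVCS  r4←0x97

FIX = (r2, 0x1d)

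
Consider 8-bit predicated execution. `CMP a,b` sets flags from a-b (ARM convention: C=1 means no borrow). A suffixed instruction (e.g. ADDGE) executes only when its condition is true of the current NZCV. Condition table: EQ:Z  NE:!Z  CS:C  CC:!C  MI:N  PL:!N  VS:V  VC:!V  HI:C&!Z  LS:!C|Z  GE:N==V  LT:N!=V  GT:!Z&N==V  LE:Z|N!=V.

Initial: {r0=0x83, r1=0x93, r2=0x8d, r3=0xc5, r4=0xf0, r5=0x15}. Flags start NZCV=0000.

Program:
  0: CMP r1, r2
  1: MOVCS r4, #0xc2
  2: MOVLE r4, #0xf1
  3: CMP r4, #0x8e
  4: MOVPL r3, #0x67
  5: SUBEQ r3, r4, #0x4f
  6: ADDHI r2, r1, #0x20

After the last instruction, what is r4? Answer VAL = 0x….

VAL = 0xc2

0: ✓ CMP  NZCV=0010
1: ✓ MOVCS  r4←0xc2
2: · MOVLE
3: ✓ CMP  NZCV=0010
4: ✓ MOVPL  r3←0x67
5: · SUBEQ
6: ✓ ADDHI  r2←0xb3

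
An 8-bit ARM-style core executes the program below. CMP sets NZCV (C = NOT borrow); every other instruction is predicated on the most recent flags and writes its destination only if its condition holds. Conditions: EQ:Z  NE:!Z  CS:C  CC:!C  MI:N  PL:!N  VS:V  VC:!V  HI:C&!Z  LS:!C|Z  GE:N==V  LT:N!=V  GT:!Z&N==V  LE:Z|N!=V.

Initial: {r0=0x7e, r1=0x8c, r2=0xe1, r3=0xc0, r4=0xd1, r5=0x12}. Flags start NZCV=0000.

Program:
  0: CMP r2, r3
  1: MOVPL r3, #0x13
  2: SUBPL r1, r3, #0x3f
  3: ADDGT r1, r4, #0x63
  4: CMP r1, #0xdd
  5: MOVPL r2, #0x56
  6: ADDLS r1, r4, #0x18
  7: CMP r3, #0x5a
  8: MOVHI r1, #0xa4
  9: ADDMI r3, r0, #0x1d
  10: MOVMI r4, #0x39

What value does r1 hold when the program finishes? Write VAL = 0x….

0: ✓ CMP  NZCV=0010
1: ✓ MOVPL  r3←0x13
2: ✓ SUBPL  r1←0xd4
3: ✓ ADDGT  r1←0x34
4: ✓ CMP  NZCV=0000
5: ✓ MOVPL  r2←0x56
6: ✓ ADDLS  r1←0xe9
7: ✓ CMP  NZCV=1000
8: · MOVHI
9: ✓ ADDMI  r3←0x9b
10: ✓ MOVMI  r4←0x39

VAL = 0xe9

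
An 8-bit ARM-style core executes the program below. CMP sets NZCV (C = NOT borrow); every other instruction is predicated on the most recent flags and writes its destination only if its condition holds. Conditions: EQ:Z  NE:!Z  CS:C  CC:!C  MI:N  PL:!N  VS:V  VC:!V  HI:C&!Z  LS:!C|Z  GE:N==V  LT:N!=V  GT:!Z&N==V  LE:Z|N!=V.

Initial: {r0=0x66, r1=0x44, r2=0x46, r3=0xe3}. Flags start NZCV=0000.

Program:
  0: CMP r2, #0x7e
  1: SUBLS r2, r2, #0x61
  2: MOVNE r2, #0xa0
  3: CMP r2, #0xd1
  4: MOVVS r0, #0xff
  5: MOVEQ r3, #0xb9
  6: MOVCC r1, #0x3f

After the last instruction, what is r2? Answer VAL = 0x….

VAL = 0xa0

[0] flags=1000 → (cmp)
[1] flags=1000 LS?T → r2=0xe5
[2] flags=1000 NE?T → r2=0xa0
[3] flags=1000 → (cmp)
[4] flags=1000 VS?F → skip
[5] flags=1000 EQ?F → skip
[6] flags=1000 CC?T → r1=0x3f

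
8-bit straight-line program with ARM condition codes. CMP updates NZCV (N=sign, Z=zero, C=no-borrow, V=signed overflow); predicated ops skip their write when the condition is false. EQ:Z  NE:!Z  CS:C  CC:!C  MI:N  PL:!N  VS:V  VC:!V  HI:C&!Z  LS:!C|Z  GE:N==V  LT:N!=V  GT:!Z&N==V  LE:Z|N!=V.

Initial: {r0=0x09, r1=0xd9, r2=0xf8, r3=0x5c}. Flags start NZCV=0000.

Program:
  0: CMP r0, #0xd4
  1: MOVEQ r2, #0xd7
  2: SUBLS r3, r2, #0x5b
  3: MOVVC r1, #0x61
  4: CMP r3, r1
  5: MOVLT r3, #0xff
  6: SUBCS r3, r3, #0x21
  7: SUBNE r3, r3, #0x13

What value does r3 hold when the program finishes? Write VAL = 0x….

0: ✓ CMP  NZCV=0000
1: · MOVEQ
2: ✓ SUBLS  r3←0x9d
3: ✓ MOVVC  r1←0x61
4: ✓ CMP  NZCV=0011
5: ✓ MOVLT  r3←0xff
6: ✓ SUBCS  r3←0xde
7: ✓ SUBNE  r3←0xcb

VAL = 0xcb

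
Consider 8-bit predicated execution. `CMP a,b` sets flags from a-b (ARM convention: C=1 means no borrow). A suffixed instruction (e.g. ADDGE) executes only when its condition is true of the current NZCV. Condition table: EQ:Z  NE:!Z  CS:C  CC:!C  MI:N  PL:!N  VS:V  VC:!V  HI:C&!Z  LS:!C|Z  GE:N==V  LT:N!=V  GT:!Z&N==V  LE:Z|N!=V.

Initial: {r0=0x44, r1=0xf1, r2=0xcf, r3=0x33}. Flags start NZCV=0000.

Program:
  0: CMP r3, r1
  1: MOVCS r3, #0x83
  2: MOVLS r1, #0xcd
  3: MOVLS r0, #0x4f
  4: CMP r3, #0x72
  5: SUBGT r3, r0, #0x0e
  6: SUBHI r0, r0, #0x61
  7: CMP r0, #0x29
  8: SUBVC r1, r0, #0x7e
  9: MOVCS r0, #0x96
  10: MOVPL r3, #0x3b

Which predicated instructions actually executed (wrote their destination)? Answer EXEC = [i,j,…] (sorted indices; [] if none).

EXEC = [2,3,8,9,10]

[0] flags=0000 → (cmp)
[1] flags=0000 CS?F → skip
[2] flags=0000 LS?T → r1=0xcd
[3] flags=0000 LS?T → r0=0x4f
[4] flags=1000 → (cmp)
[5] flags=1000 GT?F → skip
[6] flags=1000 HI?F → skip
[7] flags=0010 → (cmp)
[8] flags=0010 VC?T → r1=0xd1
[9] flags=0010 CS?T → r0=0x96
[10] flags=0010 PL?T → r3=0x3b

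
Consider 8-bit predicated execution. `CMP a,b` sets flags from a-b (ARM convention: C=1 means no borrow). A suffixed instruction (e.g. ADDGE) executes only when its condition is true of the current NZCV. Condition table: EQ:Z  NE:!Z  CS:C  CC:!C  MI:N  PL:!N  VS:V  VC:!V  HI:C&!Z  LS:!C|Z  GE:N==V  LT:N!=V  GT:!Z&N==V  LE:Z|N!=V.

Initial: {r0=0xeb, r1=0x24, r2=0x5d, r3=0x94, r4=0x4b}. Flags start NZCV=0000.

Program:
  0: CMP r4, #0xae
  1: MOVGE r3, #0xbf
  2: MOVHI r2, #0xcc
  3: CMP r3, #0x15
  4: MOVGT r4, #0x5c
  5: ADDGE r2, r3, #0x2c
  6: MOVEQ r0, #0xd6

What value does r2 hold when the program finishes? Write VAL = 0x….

VAL = 0x5d

[0] flags=1001 → (cmp)
[1] flags=1001 GE?T → r3=0xbf
[2] flags=1001 HI?F → skip
[3] flags=1010 → (cmp)
[4] flags=1010 GT?F → skip
[5] flags=1010 GE?F → skip
[6] flags=1010 EQ?F → skip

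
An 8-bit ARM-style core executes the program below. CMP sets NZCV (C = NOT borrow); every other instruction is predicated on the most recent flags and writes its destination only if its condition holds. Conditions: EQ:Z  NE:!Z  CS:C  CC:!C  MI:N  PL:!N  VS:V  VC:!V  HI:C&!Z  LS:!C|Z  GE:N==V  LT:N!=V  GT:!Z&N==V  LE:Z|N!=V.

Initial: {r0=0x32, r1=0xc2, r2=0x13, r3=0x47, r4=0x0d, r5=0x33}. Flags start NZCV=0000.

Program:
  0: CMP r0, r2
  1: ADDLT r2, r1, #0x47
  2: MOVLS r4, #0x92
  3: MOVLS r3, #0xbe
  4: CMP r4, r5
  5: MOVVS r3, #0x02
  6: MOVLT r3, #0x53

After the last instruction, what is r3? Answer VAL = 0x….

[0] flags=0010 → (cmp)
[1] flags=0010 LT?F → skip
[2] flags=0010 LS?F → skip
[3] flags=0010 LS?F → skip
[4] flags=1000 → (cmp)
[5] flags=1000 VS?F → skip
[6] flags=1000 LT?T → r3=0x53

VAL = 0x53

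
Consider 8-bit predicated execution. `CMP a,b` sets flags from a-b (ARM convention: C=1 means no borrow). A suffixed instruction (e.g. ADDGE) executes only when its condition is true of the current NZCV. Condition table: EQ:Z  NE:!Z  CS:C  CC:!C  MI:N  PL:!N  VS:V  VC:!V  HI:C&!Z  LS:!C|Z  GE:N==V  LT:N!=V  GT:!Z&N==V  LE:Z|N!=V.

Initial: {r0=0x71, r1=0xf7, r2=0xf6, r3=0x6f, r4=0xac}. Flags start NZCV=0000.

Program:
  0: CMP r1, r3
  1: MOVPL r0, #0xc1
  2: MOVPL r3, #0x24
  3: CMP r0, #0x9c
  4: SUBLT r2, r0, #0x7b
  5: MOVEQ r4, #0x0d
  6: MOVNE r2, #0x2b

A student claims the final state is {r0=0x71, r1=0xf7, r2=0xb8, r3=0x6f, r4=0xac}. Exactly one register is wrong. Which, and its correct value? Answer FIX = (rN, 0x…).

[0] flags=1010 → (cmp)
[1] flags=1010 PL?F → skip
[2] flags=1010 PL?F → skip
[3] flags=1001 → (cmp)
[4] flags=1001 LT?F → skip
[5] flags=1001 EQ?F → skip
[6] flags=1001 NE?T → r2=0x2b

FIX = (r2, 0x2b)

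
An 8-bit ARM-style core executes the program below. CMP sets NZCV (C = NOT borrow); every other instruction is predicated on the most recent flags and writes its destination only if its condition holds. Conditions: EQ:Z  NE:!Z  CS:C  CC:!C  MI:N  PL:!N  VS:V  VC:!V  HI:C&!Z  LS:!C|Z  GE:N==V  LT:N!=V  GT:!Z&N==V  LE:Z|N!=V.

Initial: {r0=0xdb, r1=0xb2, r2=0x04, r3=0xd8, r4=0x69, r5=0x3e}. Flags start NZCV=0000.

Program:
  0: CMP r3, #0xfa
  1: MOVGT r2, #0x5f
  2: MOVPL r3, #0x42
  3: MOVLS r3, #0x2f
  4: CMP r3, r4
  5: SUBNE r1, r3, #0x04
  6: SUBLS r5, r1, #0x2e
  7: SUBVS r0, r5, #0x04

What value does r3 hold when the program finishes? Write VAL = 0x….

[0] flags=1000 → (cmp)
[1] flags=1000 GT?F → skip
[2] flags=1000 PL?F → skip
[3] flags=1000 LS?T → r3=0x2f
[4] flags=1000 → (cmp)
[5] flags=1000 NE?T → r1=0x2b
[6] flags=1000 LS?T → r5=0xfd
[7] flags=1000 VS?F → skip

VAL = 0x2f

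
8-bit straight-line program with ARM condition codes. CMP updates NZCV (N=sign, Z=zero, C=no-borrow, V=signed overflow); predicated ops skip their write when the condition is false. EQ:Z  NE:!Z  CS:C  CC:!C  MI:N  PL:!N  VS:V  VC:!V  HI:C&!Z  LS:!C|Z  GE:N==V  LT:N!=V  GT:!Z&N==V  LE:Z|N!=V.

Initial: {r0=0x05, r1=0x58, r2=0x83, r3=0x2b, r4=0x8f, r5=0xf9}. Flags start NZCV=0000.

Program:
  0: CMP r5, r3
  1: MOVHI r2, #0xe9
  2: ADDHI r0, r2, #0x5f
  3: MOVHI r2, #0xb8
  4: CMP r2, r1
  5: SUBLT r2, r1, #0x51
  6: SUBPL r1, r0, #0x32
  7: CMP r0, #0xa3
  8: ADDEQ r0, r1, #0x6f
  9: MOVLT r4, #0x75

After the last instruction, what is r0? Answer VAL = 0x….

VAL = 0x48

0: ✓ CMP  NZCV=1010
1: ✓ MOVHI  r2←0xe9
2: ✓ ADDHI  r0←0x48
3: ✓ MOVHI  r2←0xb8
4: ✓ CMP  NZCV=0011
5: ✓ SUBLT  r2←0x07
6: ✓ SUBPL  r1←0x16
7: ✓ CMP  NZCV=1001
8: · ADDEQ
9: · MOVLT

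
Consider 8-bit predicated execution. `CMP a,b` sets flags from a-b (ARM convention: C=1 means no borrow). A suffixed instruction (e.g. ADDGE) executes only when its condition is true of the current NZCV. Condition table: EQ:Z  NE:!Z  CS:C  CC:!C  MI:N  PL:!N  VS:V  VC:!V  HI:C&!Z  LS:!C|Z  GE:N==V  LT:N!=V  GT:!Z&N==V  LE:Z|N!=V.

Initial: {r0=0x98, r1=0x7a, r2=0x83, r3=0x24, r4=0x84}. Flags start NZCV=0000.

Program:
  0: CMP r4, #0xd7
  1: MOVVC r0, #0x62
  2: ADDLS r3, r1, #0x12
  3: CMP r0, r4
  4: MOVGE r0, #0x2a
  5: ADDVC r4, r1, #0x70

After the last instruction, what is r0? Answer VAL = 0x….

0: ✓ CMP  NZCV=1000
1: ✓ MOVVC  r0←0x62
2: ✓ ADDLS  r3←0x8c
3: ✓ CMP  NZCV=1001
4: ✓ MOVGE  r0←0x2a
5: · ADDVC

VAL = 0x2a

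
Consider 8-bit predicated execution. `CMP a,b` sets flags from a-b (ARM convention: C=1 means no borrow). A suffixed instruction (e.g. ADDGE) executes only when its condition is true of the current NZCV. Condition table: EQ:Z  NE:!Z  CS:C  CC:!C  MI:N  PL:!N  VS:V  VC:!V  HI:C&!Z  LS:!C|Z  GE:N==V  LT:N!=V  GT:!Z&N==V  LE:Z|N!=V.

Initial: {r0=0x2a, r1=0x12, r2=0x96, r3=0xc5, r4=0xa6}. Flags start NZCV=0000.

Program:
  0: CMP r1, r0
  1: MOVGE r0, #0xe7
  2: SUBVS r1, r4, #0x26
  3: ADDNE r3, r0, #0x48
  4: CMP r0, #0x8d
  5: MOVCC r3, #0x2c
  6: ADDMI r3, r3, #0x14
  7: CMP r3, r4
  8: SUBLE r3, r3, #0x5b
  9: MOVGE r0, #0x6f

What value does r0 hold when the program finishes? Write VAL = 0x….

VAL = 0x6f

[0] flags=1000 → (cmp)
[1] flags=1000 GE?F → skip
[2] flags=1000 VS?F → skip
[3] flags=1000 NE?T → r3=0x72
[4] flags=1001 → (cmp)
[5] flags=1001 CC?T → r3=0x2c
[6] flags=1001 MI?T → r3=0x40
[7] flags=1001 → (cmp)
[8] flags=1001 LE?F → skip
[9] flags=1001 GE?T → r0=0x6f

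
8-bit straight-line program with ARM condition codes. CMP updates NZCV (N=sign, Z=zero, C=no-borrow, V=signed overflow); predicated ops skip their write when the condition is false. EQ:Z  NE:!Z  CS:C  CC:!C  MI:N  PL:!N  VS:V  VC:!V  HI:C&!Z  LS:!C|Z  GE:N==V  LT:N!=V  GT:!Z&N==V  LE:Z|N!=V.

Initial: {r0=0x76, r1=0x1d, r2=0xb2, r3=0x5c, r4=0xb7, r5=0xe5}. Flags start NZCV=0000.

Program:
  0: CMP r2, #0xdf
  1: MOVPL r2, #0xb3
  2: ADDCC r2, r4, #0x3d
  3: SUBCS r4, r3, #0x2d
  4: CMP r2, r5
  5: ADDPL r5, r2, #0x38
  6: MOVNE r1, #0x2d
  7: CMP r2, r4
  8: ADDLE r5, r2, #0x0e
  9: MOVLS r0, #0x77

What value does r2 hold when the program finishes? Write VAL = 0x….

VAL = 0xf4

0: ✓ CMP  NZCV=1000
1: · MOVPL
2: ✓ ADDCC  r2←0xf4
3: · SUBCS
4: ✓ CMP  NZCV=0010
5: ✓ ADDPL  r5←0x2c
6: ✓ MOVNE  r1←0x2d
7: ✓ CMP  NZCV=0010
8: · ADDLE
9: · MOVLS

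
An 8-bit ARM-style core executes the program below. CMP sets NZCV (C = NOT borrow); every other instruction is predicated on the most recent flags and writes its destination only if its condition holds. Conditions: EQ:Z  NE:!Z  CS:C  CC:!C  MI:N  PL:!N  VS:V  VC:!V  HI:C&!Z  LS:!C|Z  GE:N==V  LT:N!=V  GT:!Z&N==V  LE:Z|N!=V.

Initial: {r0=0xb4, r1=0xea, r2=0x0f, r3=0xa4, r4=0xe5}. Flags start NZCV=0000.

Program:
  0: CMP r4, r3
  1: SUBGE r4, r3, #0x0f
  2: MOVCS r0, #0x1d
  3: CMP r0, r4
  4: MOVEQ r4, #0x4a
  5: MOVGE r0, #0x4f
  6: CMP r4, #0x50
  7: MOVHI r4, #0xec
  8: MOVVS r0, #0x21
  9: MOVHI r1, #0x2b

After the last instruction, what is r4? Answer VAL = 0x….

[0] flags=0010 → (cmp)
[1] flags=0010 GE?T → r4=0x95
[2] flags=0010 CS?T → r0=0x1d
[3] flags=1001 → (cmp)
[4] flags=1001 EQ?F → skip
[5] flags=1001 GE?T → r0=0x4f
[6] flags=0011 → (cmp)
[7] flags=0011 HI?T → r4=0xec
[8] flags=0011 VS?T → r0=0x21
[9] flags=0011 HI?T → r1=0x2b

VAL = 0xec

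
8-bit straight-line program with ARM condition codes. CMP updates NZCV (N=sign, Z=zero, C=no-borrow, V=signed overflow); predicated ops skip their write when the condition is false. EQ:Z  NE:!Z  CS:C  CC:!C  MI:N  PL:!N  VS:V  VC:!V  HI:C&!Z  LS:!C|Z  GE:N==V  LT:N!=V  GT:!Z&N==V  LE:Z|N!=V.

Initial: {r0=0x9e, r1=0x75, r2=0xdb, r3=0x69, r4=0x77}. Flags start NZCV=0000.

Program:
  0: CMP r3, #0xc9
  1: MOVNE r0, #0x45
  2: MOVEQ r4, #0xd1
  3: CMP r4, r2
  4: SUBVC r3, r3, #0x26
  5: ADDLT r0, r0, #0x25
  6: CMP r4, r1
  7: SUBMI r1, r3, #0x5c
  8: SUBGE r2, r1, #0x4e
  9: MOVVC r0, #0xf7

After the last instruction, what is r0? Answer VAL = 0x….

[0] flags=1001 → (cmp)
[1] flags=1001 NE?T → r0=0x45
[2] flags=1001 EQ?F → skip
[3] flags=1001 → (cmp)
[4] flags=1001 VC?F → skip
[5] flags=1001 LT?F → skip
[6] flags=0010 → (cmp)
[7] flags=0010 MI?F → skip
[8] flags=0010 GE?T → r2=0x27
[9] flags=0010 VC?T → r0=0xf7

VAL = 0xf7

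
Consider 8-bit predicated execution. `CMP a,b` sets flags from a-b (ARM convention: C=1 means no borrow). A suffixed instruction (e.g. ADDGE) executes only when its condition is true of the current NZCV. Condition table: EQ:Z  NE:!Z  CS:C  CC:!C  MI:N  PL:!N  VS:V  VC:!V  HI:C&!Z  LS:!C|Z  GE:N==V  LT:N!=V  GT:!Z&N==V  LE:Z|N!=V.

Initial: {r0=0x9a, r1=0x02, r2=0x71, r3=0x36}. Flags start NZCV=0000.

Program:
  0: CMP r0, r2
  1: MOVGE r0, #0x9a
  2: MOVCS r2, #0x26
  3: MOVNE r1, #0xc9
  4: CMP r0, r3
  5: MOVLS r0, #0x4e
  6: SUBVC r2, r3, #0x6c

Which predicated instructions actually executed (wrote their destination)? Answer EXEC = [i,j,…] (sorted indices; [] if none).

EXEC = [2,3]

0: ✓ CMP  NZCV=0011
1: · MOVGE
2: ✓ MOVCS  r2←0x26
3: ✓ MOVNE  r1←0xc9
4: ✓ CMP  NZCV=0011
5: · MOVLS
6: · SUBVC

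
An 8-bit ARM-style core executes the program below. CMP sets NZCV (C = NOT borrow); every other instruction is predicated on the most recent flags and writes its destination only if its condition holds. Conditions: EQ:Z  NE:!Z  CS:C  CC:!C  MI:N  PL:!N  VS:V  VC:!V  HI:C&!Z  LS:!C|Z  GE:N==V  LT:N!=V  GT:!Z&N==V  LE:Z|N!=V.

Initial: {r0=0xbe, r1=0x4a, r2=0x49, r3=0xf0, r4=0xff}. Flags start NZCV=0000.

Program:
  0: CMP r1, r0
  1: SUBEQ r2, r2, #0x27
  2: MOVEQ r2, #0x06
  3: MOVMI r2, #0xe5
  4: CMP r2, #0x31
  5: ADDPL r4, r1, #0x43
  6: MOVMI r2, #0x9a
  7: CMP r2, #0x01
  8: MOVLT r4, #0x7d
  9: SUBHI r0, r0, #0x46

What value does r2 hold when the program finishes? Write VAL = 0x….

0: ✓ CMP  NZCV=1001
1: · SUBEQ
2: · MOVEQ
3: ✓ MOVMI  r2←0xe5
4: ✓ CMP  NZCV=1010
5: · ADDPL
6: ✓ MOVMI  r2←0x9a
7: ✓ CMP  NZCV=1010
8: ✓ MOVLT  r4←0x7d
9: ✓ SUBHI  r0←0x78

VAL = 0x9a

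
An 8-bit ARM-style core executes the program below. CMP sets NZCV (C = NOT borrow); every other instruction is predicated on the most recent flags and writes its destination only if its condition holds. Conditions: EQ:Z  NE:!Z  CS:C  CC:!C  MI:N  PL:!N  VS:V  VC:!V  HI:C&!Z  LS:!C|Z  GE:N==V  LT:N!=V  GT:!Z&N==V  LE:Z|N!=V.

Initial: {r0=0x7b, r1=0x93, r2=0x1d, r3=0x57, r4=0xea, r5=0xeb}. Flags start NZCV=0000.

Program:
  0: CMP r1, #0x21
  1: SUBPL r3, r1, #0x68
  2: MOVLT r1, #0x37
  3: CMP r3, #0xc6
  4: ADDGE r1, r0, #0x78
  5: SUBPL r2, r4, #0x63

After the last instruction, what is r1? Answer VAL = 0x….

[0] flags=0011 → (cmp)
[1] flags=0011 PL?T → r3=0x2b
[2] flags=0011 LT?T → r1=0x37
[3] flags=0000 → (cmp)
[4] flags=0000 GE?T → r1=0xf3
[5] flags=0000 PL?T → r2=0x87

VAL = 0xf3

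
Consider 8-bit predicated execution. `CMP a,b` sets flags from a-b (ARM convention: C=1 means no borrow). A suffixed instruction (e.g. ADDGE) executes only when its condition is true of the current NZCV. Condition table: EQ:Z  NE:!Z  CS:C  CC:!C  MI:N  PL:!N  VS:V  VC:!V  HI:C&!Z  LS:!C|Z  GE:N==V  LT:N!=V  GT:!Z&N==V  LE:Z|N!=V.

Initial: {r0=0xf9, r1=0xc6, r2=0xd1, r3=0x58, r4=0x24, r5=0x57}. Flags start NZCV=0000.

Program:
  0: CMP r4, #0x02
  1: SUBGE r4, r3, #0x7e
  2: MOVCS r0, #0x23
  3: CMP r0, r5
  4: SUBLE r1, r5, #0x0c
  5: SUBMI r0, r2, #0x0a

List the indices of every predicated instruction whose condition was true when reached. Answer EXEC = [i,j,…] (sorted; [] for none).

EXEC = [1,2,4,5]

0: ✓ CMP  NZCV=0010
1: ✓ SUBGE  r4←0xda
2: ✓ MOVCS  r0←0x23
3: ✓ CMP  NZCV=1000
4: ✓ SUBLE  r1←0x4b
5: ✓ SUBMI  r0←0xc7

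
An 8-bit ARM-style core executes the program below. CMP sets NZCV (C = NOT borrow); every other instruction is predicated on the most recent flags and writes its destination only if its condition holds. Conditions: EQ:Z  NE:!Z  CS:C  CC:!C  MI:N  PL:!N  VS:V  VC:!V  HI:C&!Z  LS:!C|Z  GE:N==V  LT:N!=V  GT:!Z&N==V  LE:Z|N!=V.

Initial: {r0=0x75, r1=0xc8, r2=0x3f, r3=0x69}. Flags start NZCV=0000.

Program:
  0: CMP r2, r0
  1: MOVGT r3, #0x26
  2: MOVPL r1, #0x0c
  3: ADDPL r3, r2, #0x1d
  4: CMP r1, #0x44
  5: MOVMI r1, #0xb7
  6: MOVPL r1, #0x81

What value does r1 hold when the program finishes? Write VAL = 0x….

0: ✓ CMP  NZCV=1000
1: · MOVGT
2: · MOVPL
3: · ADDPL
4: ✓ CMP  NZCV=1010
5: ✓ MOVMI  r1←0xb7
6: · MOVPL

VAL = 0xb7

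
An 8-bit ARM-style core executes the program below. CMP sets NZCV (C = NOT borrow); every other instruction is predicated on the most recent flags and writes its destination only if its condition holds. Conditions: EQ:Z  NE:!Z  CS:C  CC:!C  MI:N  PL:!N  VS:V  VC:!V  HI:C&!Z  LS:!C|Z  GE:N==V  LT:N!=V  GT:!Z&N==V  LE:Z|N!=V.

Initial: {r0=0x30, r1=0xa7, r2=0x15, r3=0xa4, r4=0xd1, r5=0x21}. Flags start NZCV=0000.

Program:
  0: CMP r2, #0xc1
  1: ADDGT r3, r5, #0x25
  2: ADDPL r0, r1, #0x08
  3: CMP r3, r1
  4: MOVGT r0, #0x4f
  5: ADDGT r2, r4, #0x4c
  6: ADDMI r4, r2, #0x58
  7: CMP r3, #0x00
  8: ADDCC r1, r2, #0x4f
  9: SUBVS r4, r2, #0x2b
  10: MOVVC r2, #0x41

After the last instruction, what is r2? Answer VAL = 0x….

VAL = 0x41

0: ✓ CMP  NZCV=0000
1: ✓ ADDGT  r3←0x46
2: ✓ ADDPL  r0←0xaf
3: ✓ CMP  NZCV=1001
4: ✓ MOVGT  r0←0x4f
5: ✓ ADDGT  r2←0x1d
6: ✓ ADDMI  r4←0x75
7: ✓ CMP  NZCV=0010
8: · ADDCC
9: · SUBVS
10: ✓ MOVVC  r2←0x41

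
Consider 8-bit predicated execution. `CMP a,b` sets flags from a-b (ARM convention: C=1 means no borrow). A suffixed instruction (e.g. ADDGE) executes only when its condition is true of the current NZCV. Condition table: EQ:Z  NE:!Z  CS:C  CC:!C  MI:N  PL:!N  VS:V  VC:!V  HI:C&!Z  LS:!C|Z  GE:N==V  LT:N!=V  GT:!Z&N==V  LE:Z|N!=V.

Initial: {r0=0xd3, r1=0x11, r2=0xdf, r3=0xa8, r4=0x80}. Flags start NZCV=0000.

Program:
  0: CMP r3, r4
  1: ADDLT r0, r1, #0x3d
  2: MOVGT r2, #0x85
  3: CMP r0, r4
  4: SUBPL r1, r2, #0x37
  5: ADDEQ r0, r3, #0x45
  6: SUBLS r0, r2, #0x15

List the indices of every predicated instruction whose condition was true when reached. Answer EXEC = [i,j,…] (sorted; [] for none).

EXEC = [2,4]

0: ✓ CMP  NZCV=0010
1: · ADDLT
2: ✓ MOVGT  r2←0x85
3: ✓ CMP  NZCV=0010
4: ✓ SUBPL  r1←0x4e
5: · ADDEQ
6: · SUBLS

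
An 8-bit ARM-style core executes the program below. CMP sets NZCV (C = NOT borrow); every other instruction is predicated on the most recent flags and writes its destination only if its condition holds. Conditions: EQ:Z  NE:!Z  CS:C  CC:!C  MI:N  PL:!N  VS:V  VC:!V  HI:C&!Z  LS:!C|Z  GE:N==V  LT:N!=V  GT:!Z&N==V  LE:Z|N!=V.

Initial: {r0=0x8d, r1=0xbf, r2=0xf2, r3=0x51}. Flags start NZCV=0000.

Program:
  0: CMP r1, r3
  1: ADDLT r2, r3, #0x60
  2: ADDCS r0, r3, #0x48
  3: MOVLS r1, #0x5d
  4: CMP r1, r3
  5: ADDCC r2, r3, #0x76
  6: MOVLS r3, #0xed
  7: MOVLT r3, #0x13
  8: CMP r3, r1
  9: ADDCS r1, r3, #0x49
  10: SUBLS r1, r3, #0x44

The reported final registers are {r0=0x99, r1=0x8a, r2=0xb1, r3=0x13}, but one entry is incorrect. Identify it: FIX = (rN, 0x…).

FIX = (r1, 0xcf)

[0] flags=0011 → (cmp)
[1] flags=0011 LT?T → r2=0xb1
[2] flags=0011 CS?T → r0=0x99
[3] flags=0011 LS?F → skip
[4] flags=0011 → (cmp)
[5] flags=0011 CC?F → skip
[6] flags=0011 LS?F → skip
[7] flags=0011 LT?T → r3=0x13
[8] flags=0000 → (cmp)
[9] flags=0000 CS?F → skip
[10] flags=0000 LS?T → r1=0xcf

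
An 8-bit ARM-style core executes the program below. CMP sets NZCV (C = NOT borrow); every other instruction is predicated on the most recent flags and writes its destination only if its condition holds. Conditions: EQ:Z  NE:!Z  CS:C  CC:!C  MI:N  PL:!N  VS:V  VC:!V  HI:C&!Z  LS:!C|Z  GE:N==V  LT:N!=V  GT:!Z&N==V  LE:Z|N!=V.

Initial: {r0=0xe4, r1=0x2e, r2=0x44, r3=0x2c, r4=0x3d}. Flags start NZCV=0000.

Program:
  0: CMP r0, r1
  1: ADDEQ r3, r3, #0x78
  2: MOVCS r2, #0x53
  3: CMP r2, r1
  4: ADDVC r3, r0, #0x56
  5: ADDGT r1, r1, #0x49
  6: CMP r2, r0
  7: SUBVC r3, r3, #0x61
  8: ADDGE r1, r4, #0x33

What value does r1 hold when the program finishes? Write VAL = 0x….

[0] flags=1010 → (cmp)
[1] flags=1010 EQ?F → skip
[2] flags=1010 CS?T → r2=0x53
[3] flags=0010 → (cmp)
[4] flags=0010 VC?T → r3=0x3a
[5] flags=0010 GT?T → r1=0x77
[6] flags=0000 → (cmp)
[7] flags=0000 VC?T → r3=0xd9
[8] flags=0000 GE?T → r1=0x70

VAL = 0x70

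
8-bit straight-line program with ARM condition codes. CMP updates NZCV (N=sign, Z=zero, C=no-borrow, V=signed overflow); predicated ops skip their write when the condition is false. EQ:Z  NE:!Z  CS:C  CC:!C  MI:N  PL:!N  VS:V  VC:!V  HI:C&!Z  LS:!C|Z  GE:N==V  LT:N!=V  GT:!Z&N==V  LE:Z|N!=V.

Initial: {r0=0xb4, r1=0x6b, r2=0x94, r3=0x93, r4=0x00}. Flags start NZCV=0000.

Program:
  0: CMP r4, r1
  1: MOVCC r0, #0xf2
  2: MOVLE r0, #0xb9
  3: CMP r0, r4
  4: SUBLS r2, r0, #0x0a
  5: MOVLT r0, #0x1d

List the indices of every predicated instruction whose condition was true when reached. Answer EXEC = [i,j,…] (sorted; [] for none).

EXEC = [1,2,5]

[0] flags=1000 → (cmp)
[1] flags=1000 CC?T → r0=0xf2
[2] flags=1000 LE?T → r0=0xb9
[3] flags=1010 → (cmp)
[4] flags=1010 LS?F → skip
[5] flags=1010 LT?T → r0=0x1d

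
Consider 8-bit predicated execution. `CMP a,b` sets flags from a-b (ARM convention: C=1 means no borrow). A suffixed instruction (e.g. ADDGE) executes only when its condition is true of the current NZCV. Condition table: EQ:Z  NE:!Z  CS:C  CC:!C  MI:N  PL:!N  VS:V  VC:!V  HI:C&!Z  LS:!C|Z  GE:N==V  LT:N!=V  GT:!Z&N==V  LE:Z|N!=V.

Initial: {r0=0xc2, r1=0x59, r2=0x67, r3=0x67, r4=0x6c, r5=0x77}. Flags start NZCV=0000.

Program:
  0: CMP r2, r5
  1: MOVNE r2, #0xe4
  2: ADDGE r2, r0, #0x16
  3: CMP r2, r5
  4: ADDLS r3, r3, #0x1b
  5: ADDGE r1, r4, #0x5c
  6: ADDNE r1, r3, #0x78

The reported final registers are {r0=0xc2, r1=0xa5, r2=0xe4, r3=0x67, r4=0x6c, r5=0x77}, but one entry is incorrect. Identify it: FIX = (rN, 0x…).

FIX = (r1, 0xdf)

0: ✓ CMP  NZCV=1000
1: ✓ MOVNE  r2←0xe4
2: · ADDGE
3: ✓ CMP  NZCV=0011
4: · ADDLS
5: · ADDGE
6: ✓ ADDNE  r1←0xdf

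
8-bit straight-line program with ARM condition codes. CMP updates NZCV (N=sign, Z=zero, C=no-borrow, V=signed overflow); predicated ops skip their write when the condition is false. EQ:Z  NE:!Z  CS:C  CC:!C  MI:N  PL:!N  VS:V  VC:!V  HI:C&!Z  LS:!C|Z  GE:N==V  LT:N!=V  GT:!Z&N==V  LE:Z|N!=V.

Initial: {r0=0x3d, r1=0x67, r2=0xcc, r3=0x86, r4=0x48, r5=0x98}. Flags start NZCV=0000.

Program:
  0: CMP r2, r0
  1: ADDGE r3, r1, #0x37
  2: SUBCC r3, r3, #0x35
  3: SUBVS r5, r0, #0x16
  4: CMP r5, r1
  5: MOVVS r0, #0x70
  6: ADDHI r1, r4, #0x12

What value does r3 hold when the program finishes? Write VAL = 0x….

VAL = 0x86

0: ✓ CMP  NZCV=1010
1: · ADDGE
2: · SUBCC
3: · SUBVS
4: ✓ CMP  NZCV=0011
5: ✓ MOVVS  r0←0x70
6: ✓ ADDHI  r1←0x5a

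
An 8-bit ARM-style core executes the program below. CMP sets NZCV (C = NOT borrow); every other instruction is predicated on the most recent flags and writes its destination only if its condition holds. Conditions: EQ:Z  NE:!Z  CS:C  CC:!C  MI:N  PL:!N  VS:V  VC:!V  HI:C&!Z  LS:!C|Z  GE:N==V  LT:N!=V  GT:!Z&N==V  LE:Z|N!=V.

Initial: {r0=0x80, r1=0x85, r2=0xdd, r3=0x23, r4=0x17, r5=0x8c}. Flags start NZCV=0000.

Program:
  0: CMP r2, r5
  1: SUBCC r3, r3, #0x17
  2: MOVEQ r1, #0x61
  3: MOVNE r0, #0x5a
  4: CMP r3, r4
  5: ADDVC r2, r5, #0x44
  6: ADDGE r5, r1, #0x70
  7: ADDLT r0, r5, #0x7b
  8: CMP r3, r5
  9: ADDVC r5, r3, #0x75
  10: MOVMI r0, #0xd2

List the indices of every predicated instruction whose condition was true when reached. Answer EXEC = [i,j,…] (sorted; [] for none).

0: ✓ CMP  NZCV=0010
1: · SUBCC
2: · MOVEQ
3: ✓ MOVNE  r0←0x5a
4: ✓ CMP  NZCV=0010
5: ✓ ADDVC  r2←0xd0
6: ✓ ADDGE  r5←0xf5
7: · ADDLT
8: ✓ CMP  NZCV=0000
9: ✓ ADDVC  r5←0x98
10: · MOVMI

EXEC = [3,5,6,9]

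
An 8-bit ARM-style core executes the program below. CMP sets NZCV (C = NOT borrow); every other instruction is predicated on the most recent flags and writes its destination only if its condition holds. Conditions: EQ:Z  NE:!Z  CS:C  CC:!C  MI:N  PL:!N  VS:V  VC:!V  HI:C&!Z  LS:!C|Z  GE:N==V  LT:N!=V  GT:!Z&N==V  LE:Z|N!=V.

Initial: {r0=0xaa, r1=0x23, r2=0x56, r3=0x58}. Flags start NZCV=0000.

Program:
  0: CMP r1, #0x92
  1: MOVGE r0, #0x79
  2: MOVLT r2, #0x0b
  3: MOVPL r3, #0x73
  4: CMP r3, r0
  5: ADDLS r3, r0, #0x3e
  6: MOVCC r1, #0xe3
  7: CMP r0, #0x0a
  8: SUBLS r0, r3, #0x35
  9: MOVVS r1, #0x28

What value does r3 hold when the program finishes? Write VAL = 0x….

0: ✓ CMP  NZCV=1001
1: ✓ MOVGE  r0←0x79
2: · MOVLT
3: · MOVPL
4: ✓ CMP  NZCV=1000
5: ✓ ADDLS  r3←0xb7
6: ✓ MOVCC  r1←0xe3
7: ✓ CMP  NZCV=0010
8: · SUBLS
9: · MOVVS

VAL = 0xb7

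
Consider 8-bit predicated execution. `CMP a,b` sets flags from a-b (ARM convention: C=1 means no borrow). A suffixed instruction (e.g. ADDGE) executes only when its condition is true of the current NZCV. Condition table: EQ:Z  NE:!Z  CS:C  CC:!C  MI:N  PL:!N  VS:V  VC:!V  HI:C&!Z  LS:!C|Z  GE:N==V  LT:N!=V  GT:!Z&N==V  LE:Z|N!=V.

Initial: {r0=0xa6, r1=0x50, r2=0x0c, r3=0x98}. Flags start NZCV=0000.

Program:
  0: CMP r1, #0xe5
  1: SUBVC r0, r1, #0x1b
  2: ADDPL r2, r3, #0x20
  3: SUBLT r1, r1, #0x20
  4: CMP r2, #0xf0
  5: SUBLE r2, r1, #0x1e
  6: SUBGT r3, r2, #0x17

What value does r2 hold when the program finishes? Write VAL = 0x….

VAL = 0x32

0: ✓ CMP  NZCV=0000
1: ✓ SUBVC  r0←0x35
2: ✓ ADDPL  r2←0xb8
3: · SUBLT
4: ✓ CMP  NZCV=1000
5: ✓ SUBLE  r2←0x32
6: · SUBGT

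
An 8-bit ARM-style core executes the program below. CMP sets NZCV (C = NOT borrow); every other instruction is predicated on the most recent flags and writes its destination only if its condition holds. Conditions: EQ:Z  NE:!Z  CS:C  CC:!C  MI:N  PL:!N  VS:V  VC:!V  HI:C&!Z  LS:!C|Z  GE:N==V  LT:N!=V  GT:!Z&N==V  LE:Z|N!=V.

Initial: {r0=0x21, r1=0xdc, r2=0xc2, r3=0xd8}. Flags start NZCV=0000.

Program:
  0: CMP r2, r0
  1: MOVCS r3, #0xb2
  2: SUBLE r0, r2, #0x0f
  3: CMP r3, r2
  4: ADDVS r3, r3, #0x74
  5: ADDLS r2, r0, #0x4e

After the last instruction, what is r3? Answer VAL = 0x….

[0] flags=1010 → (cmp)
[1] flags=1010 CS?T → r3=0xb2
[2] flags=1010 LE?T → r0=0xb3
[3] flags=1000 → (cmp)
[4] flags=1000 VS?F → skip
[5] flags=1000 LS?T → r2=0x01

VAL = 0xb2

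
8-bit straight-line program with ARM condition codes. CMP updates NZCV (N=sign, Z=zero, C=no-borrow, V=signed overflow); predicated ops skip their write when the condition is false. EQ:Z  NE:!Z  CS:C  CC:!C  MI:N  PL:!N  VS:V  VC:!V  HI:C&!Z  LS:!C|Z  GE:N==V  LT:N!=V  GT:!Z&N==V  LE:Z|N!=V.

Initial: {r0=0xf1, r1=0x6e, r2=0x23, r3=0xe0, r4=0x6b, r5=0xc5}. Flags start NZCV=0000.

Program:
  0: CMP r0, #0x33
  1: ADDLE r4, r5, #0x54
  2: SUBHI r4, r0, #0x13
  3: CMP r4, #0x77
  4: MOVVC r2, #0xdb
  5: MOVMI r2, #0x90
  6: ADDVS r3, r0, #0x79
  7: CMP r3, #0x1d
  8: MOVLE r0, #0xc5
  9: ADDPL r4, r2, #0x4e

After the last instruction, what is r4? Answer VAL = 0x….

[0] flags=1010 → (cmp)
[1] flags=1010 LE?T → r4=0x19
[2] flags=1010 HI?T → r4=0xde
[3] flags=0011 → (cmp)
[4] flags=0011 VC?F → skip
[5] flags=0011 MI?F → skip
[6] flags=0011 VS?T → r3=0x6a
[7] flags=0010 → (cmp)
[8] flags=0010 LE?F → skip
[9] flags=0010 PL?T → r4=0x71

VAL = 0x71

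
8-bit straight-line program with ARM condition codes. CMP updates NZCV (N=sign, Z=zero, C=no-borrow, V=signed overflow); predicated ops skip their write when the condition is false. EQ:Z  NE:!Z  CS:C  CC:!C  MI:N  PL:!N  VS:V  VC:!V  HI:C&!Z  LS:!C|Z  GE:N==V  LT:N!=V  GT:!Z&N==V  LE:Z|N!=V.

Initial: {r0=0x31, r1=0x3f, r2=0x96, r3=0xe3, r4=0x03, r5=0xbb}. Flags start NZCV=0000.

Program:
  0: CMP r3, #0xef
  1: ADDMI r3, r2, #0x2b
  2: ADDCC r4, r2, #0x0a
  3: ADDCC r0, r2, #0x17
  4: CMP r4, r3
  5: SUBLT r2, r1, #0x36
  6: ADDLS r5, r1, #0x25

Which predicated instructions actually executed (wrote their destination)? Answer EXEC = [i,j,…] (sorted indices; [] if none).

EXEC = [1,2,3,5,6]

0: ✓ CMP  NZCV=1000
1: ✓ ADDMI  r3←0xc1
2: ✓ ADDCC  r4←0xa0
3: ✓ ADDCC  r0←0xad
4: ✓ CMP  NZCV=1000
5: ✓ SUBLT  r2←0x09
6: ✓ ADDLS  r5←0x64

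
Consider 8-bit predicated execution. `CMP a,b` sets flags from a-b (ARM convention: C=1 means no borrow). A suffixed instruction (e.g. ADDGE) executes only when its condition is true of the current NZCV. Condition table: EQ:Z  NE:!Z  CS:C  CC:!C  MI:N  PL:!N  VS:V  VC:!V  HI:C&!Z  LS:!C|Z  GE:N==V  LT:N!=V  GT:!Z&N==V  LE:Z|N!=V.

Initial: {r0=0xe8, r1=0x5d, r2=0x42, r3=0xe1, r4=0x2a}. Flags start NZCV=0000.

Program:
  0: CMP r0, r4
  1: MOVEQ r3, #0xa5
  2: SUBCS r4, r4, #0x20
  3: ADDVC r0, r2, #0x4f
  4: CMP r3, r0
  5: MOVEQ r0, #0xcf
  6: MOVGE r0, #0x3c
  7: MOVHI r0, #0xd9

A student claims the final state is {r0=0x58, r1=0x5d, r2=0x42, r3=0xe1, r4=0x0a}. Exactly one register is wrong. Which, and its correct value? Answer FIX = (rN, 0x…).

FIX = (r0, 0xd9)

0: ✓ CMP  NZCV=1010
1: · MOVEQ
2: ✓ SUBCS  r4←0x0a
3: ✓ ADDVC  r0←0x91
4: ✓ CMP  NZCV=0010
5: · MOVEQ
6: ✓ MOVGE  r0←0x3c
7: ✓ MOVHI  r0←0xd9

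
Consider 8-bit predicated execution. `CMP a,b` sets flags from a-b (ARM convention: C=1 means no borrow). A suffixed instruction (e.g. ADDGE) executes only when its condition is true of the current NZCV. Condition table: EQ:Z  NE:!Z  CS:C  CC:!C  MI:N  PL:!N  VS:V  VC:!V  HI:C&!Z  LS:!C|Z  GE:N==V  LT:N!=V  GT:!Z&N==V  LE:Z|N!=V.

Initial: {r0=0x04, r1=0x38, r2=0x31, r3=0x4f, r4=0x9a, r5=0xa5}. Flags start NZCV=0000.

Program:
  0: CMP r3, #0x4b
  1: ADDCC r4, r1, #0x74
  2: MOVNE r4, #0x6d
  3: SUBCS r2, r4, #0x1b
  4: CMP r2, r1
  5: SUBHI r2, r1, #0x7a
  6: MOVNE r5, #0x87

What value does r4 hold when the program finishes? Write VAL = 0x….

0: ✓ CMP  NZCV=0010
1: · ADDCC
2: ✓ MOVNE  r4←0x6d
3: ✓ SUBCS  r2←0x52
4: ✓ CMP  NZCV=0010
5: ✓ SUBHI  r2←0xbe
6: ✓ MOVNE  r5←0x87

VAL = 0x6d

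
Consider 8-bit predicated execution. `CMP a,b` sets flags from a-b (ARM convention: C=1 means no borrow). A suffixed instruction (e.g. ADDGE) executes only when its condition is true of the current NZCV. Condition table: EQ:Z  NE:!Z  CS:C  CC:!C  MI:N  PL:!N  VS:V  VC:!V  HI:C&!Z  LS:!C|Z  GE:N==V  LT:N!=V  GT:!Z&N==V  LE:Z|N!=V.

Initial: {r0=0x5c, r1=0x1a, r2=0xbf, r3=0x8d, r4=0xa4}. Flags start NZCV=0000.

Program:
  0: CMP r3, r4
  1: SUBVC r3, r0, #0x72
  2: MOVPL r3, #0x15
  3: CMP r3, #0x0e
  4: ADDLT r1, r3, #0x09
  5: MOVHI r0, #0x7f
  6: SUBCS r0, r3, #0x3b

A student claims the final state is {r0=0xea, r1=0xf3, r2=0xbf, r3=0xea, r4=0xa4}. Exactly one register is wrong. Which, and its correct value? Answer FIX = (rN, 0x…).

FIX = (r0, 0xaf)

[0] flags=1000 → (cmp)
[1] flags=1000 VC?T → r3=0xea
[2] flags=1000 PL?F → skip
[3] flags=1010 → (cmp)
[4] flags=1010 LT?T → r1=0xf3
[5] flags=1010 HI?T → r0=0x7f
[6] flags=1010 CS?T → r0=0xaf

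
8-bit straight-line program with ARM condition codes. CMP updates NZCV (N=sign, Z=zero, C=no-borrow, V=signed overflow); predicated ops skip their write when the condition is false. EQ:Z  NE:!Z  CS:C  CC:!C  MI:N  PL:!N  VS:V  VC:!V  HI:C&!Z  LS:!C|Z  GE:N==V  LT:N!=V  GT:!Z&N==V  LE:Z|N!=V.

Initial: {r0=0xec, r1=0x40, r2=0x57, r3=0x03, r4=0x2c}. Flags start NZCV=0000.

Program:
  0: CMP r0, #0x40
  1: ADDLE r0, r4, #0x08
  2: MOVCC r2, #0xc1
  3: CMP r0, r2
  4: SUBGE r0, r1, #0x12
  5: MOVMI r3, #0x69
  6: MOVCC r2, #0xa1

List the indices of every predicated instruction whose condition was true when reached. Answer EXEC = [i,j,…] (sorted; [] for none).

[0] flags=1010 → (cmp)
[1] flags=1010 LE?T → r0=0x34
[2] flags=1010 CC?F → skip
[3] flags=1000 → (cmp)
[4] flags=1000 GE?F → skip
[5] flags=1000 MI?T → r3=0x69
[6] flags=1000 CC?T → r2=0xa1

EXEC = [1,5,6]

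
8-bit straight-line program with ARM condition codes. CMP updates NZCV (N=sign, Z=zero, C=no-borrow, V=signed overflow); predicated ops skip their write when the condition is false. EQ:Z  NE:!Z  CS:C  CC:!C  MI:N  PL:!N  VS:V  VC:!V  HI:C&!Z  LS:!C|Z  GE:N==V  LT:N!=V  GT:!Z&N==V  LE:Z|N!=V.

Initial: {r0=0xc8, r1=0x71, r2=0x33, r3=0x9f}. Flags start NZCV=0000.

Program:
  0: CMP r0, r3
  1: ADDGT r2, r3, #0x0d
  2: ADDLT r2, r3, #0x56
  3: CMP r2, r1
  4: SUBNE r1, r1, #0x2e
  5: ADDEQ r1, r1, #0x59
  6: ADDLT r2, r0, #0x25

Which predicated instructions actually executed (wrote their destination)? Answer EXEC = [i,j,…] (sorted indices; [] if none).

[0] flags=0010 → (cmp)
[1] flags=0010 GT?T → r2=0xac
[2] flags=0010 LT?F → skip
[3] flags=0011 → (cmp)
[4] flags=0011 NE?T → r1=0x43
[5] flags=0011 EQ?F → skip
[6] flags=0011 LT?T → r2=0xed

EXEC = [1,4,6]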